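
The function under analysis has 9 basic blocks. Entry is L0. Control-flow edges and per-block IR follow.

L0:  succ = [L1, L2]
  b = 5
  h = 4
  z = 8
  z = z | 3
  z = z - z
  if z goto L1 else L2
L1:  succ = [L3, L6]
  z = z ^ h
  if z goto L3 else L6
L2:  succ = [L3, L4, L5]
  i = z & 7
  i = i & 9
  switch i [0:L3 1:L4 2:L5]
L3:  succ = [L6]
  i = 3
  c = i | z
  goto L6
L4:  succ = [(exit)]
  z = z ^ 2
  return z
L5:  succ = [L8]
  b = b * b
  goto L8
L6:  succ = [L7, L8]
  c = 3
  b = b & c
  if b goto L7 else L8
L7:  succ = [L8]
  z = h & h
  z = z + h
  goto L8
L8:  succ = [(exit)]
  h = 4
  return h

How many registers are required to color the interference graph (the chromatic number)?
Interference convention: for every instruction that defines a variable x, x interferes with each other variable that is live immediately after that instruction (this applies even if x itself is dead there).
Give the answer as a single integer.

Answer: 4

Working:
Block summaries:
  L0: def={b,h,z} ue=∅
  L1: def={z} ue={h,z}
  L2: def={i} ue={z}
  L3: def={c,i} ue={z}
  L4: def={z} ue={z}
  L5: def={b} ue={b}
  L6: def={b,c} ue={b}
  L7: def={z} ue={h}
  L8: def={h} ue=∅

Liveness:
  L0 li=∅ lo={b,h,z}
  L1 li={b,h,z} lo={b,h,z}
  L2 li={b,h,z} lo={b,h,z}
  L3 li={b,h,z} lo={b,h}
  L4 li={z} lo=∅
  L5 li={b} lo=∅
  L6 li={b,h} lo={h}
  L7 li={h} lo=∅
  L8 li=∅ lo=∅

Conflict graph:
  b: {c,h,i,z}
  c: {b,h}
  h: {b,c,i,z}
  i: {b,h,z}
  z: {b,h,i}

Colouring:
  lower bound: {b,h,i,z} mutually conflict ⇒ χ ≥ 4
  assign b→c0 c→c2 h→c1 i→c2 z→c3 — no edge inside a register ⇒ χ ≤ 4
  χ = 4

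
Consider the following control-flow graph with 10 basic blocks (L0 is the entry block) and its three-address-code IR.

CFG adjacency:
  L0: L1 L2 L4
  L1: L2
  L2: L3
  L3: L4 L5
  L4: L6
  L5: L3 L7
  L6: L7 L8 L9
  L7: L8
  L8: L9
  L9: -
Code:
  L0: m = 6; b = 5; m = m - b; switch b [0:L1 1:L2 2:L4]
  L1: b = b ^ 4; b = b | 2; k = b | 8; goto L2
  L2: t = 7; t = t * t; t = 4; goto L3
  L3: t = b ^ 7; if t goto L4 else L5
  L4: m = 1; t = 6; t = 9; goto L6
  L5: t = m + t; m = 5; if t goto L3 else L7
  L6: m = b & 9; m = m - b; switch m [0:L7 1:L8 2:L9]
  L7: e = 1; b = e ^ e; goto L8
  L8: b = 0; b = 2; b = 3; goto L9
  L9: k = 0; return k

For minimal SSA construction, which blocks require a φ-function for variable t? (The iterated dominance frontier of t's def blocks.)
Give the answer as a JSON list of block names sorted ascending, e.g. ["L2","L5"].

idom tree: L1←L0 L2←L0 L3←L2 L4←L0 L5←L3 L6←L4 L7←L0 L8←L0 L9←L0
Dom∩ at merges:
  L2: preds {L0,L1}: {L0} ∩ {L0,L1} = {L0}; idom=L0
  L3: preds {L2,L5}: {L0,L2} ∩ {L0,L2,L3,L5} = {L0,L2}; idom=L2
  L4: preds {L0,L3}: {L0} ∩ {L0,L2,L3} = {L0}; idom=L0
  L7: preds {L5,L6}: {L0,L2,L3,L5} ∩ {L0,L4,L6} = {L0}; idom=L0
  L8: preds {L6,L7}: {L0,L4,L6} ∩ {L0,L7} = {L0}; idom=L0
  L9: preds {L6,L8}: {L0,L4,L6} ∩ {L0,L8} = {L0}; idom=L0

Frontier:
  join L2 pred L0: · stop@L0
  join L2 pred L1: L1 stop@L0
  join L3 pred L2: · stop@L2
  join L3 pred L5: L5→L3 stop@L2
  join L4 pred L0: · stop@L0
  join L4 pred L3: L3→L2 stop@L0
  join L7 pred L5: L5→L3→L2 stop@L0
  join L7 pred L6: L6→L4 stop@L0
  join L8 pred L6: L6→L4 stop@L0
  join L8 pred L7: L7 stop@L0
  join L9 pred L6: L6→L4 stop@L0
  join L9 pred L8: L8 stop@L0
  L0: DF=∅
  L1: DF={L2}
  L2: DF={L4,L7}
  L3: DF={L3,L4,L7}
  L4: DF={L7,L8,L9}
  L5: DF={L3,L7}
  L6: DF={L7,L8,L9}
  L7: DF={L8}
  L8: DF={L9}
  L9: DF=∅

φ for t: defs {L2,L3,L4,L5}
  DF⁺ = {L3,L4,L7,L8,L9}

Answer: ["L3", "L4", "L7", "L8", "L9"]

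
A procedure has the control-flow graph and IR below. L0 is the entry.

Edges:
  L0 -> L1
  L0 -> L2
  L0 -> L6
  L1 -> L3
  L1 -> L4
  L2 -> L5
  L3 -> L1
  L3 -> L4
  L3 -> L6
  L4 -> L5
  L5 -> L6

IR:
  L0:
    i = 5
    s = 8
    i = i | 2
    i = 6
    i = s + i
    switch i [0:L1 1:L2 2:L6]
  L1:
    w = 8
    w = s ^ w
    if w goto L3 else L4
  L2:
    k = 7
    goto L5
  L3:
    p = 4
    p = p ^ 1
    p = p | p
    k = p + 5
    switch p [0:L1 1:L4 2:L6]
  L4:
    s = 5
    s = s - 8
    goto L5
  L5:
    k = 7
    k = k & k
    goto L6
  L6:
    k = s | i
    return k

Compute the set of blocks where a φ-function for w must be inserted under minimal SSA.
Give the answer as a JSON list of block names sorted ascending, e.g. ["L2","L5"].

idom tree: L1←L0 L2←L0 L3←L1 L4←L1 L5←L0 L6←L0
Dom at joins:
  L1: preds {L0,L3}: {L0} ∩ {L0,L1,L3} = {L0}; idom=L0
  L4: preds {L1,L3}: {L0,L1} ∩ {L0,L1,L3} = {L0,L1}; idom=L1
  L5: preds {L2,L4}: {L0,L2} ∩ {L0,L1,L4} = {L0}; idom=L0
  L6: preds {L0,L3,L5}: {L0} ∩ {L0,L1,L3} ∩ {L0,L5} = {L0}; idom=L0

DF walk-up:
  join L1 pred L0: · stop@L0
  join L1 pred L3: L3→L1 stop@L0
  join L4 pred L1: · stop@L1
  join L4 pred L3: L3 stop@L1
  join L5 pred L2: L2 stop@L0
  join L5 pred L4: L4→L1 stop@L0
  join L6 pred L0: · stop@L0
  join L6 pred L3: L3→L1 stop@L0
  join L6 pred L5: L5 stop@L0
  L0 → ∅
  L1 → {L1,L5,L6}
  L2 → {L5}
  L3 → {L1,L4,L6}
  L4 → {L5}
  L5 → {L6}
  L6 → ∅

φ for w: defs {L1}
  DF⁺ = {L1,L5,L6}

Answer: ["L1", "L5", "L6"]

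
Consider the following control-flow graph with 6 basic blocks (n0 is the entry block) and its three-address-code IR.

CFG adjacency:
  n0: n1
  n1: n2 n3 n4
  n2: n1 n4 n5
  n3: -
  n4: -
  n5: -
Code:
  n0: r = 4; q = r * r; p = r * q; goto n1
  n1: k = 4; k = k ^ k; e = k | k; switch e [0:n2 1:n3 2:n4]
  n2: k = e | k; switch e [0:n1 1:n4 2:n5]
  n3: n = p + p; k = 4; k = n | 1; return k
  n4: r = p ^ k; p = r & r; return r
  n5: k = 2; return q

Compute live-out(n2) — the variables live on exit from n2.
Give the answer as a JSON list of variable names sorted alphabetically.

def/use:
  n0: def={p,q,r} ue=∅
  n1: def={e,k} ue=∅
  n2: def={k} ue={e,k}
  n3: def={k,n} ue={p}
  n4: def={p,r} ue={k,p}
  n5: def={k} ue={q}

Backward fixpoint:
  n0: in=∅ out={p,q}
  n1: in={p,q} out={e,k,p,q}
  n2: in={e,k,p,q} out={k,p,q}
  n3: in={p} out=∅
  n4: in={k,p} out=∅
  n5: in={q} out=∅

live-out(n2) = ["k", "p", "q"]

Answer: ["k", "p", "q"]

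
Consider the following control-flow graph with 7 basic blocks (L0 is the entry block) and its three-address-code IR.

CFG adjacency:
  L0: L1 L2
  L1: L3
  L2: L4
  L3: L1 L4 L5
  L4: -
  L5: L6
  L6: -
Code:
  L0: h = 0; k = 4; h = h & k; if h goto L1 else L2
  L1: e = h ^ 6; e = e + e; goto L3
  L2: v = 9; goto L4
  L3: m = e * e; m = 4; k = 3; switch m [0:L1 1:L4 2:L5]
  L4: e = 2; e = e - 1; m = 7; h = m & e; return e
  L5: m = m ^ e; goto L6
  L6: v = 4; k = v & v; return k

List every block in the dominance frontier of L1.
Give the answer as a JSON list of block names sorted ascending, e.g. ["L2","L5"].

Answer: ["L1", "L4"]

Analysis:
idom tree: L1←L0 L2←L0 L3←L1 L4←L0 L5←L3 L6←L5
Dom∩ at merges:
  L1: preds {L0,L3}: {L0} ∩ {L0,L1,L3} = {L0}; idom=L0
  L4: preds {L2,L3}: {L0,L2} ∩ {L0,L1,L3} = {L0}; idom=L0

DF walk-up:
  join L1 pred L0: · stop@L0
  join L1 pred L3: L3→L1 stop@L0
  join L4 pred L2: L2 stop@L0
  join L4 pred L3: L3→L1 stop@L0
  L0: DF=∅
  L1: DF={L1,L4}
  L2: DF={L4}
  L3: DF={L1,L4}
  L4: DF=∅
  L5: DF=∅
  L6: DF=∅

DF(L1) = ["L1", "L4"]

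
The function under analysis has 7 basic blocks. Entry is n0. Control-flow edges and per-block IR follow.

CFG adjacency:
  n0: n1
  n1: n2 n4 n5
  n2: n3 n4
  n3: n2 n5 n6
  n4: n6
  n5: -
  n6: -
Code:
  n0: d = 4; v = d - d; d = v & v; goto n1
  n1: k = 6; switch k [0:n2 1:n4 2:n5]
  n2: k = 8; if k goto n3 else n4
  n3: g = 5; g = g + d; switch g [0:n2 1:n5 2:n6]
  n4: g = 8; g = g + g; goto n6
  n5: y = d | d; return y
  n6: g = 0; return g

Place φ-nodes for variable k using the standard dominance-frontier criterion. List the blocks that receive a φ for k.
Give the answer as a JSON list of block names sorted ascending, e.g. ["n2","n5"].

idom tree: n1←n0 n2←n1 n3←n2 n4←n1 n5←n1 n6←n1
Dom at joins:
  n2: preds {n1,n3}: {n0,n1} ∩ {n0,n1,n2,n3} = {n0,n1}; idom=n1
  n4: preds {n1,n2}: {n0,n1} ∩ {n0,n1,n2} = {n0,n1}; idom=n1
  n5: preds {n1,n3}: {n0,n1} ∩ {n0,n1,n2,n3} = {n0,n1}; idom=n1
  n6: preds {n3,n4}: {n0,n1,n2,n3} ∩ {n0,n1,n4} = {n0,n1}; idom=n1

DF walk-up:
  n2←n1: walk · to n1
  n2←n3: walk n3→n2 to n1
  n4←n1: walk · to n1
  n4←n2: walk n2 to n1
  n5←n1: walk · to n1
  n5←n3: walk n3→n2 to n1
  n6←n3: walk n3→n2 to n1
  n6←n4: walk n4 to n1
  n0 → ∅
  n1 → ∅
  n2 → {n2,n4,n5,n6}
  n3 → {n2,n5,n6}
  n4 → {n6}
  n5 → ∅
  n6 → ∅

φ for k: defs {n1,n2}
  DF⁺ = {n2,n4,n5,n6}

Answer: ["n2", "n4", "n5", "n6"]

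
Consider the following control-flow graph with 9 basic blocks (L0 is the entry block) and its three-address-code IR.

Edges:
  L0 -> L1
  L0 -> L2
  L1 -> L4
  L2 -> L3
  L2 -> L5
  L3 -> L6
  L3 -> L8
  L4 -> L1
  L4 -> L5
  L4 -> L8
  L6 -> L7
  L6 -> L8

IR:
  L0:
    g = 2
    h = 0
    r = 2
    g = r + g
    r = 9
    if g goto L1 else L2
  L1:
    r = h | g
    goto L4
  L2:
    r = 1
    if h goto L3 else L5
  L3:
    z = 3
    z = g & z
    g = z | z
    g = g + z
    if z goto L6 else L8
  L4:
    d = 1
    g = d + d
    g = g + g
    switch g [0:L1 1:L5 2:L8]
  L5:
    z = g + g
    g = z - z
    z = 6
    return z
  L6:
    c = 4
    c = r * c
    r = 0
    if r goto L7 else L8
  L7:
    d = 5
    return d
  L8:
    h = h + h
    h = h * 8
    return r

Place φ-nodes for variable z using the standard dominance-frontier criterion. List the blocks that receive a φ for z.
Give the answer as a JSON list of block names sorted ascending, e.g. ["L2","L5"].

Answer: ["L8"]

Analysis:
idom tree: L1←L0 L2←L0 L3←L2 L4←L1 L5←L0 L6←L3 L7←L6 L8←L0
Dom at joins:
  L1: preds {L0,L4}: {L0} ∩ {L0,L1,L4} = {L0}; idom=L0
  L5: preds {L2,L4}: {L0,L2} ∩ {L0,L1,L4} = {L0}; idom=L0
  L8: preds {L3,L4,L6}: {L0,L2,L3} ∩ {L0,L1,L4} ∩ {L0,L2,L3,L6} = {L0}; idom=L0

DF walk-up:
  L1←L0: walk · to L0
  L1←L4: walk L4→L1 to L0
  L5←L2: walk L2 to L0
  L5←L4: walk L4→L1 to L0
  L8←L3: walk L3→L2 to L0
  L8←L4: walk L4→L1 to L0
  L8←L6: walk L6→L3→L2 to L0
  L0: DF=∅
  L1: DF={L1,L5,L8}
  L2: DF={L5,L8}
  L3: DF={L8}
  L4: DF={L1,L5,L8}
  L5: DF=∅
  L6: DF={L8}
  L7: DF=∅
  L8: DF=∅

φ for z: defs {L3,L5}
  DF⁺ = {L8}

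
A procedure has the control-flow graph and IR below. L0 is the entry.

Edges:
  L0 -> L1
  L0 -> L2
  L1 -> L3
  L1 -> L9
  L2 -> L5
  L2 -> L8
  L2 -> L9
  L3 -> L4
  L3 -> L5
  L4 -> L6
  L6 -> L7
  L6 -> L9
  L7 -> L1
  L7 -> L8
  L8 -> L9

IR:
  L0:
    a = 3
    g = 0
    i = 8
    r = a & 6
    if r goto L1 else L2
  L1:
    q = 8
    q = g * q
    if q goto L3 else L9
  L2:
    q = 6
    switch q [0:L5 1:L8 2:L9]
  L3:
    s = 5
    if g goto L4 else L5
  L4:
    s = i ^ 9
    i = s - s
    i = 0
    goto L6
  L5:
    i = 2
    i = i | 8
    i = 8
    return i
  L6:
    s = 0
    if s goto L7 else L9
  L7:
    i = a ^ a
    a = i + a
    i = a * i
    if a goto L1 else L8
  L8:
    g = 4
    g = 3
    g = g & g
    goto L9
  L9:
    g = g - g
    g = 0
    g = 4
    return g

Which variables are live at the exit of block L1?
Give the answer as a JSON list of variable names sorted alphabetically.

Block summaries:
  L0: {a,g,i,r} / ∅
  L1: {q} / {g}
  L2: {q} / ∅
  L3: {s} / {g}
  L4: {i,s} / {i}
  L5: {i} / ∅
  L6: {s} / ∅
  L7: {a,i} / {a}
  L8: {g} / ∅
  L9: {g} / {g}

Live sets:
  L0: in=∅ out={a,g,i}
  L1: in={a,g,i} out={a,g,i}
  L2: in={g} out={g}
  L3: in={a,g,i} out={a,g,i}
  L4: in={a,g,i} out={a,g}
  L5: in=∅ out=∅
  L6: in={a,g} out={a,g}
  L7: in={a,g} out={a,g,i}
  L8: in=∅ out={g}
  L9: in={g} out=∅

live-out(L1) = ["a", "g", "i"]

Answer: ["a", "g", "i"]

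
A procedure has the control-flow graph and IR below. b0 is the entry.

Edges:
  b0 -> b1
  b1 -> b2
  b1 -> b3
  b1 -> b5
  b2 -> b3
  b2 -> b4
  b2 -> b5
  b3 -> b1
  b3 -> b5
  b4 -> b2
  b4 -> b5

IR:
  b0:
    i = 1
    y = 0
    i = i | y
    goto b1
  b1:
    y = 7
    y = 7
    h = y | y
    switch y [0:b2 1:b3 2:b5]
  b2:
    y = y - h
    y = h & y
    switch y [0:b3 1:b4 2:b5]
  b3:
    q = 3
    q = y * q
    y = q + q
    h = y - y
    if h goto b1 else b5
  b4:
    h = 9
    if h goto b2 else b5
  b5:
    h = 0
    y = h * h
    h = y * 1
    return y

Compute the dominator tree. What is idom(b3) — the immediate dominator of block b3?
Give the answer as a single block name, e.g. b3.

Answer: b1

Derivation:
idom tree: b1←b0 b2←b1 b3←b1 b4←b2 b5←b1
Dom at joins:
  b1: preds {b0,b3}: {b0} ∩ {b0,b1,b3} = {b0}; idom=b0
  b2: preds {b1,b4}: {b0,b1} ∩ {b0,b1,b2,b4} = {b0,b1}; idom=b1
  b3: preds {b1,b2}: {b0,b1} ∩ {b0,b1,b2} = {b0,b1}; idom=b1
  b5: preds {b1,b2,b3,b4}: {b0,b1} ∩ {b0,b1,b2} ∩ {b0,b1,b3} ∩ {b0,b1,b2,b4} = {b0,b1}; idom=b1

idom(b3) = b1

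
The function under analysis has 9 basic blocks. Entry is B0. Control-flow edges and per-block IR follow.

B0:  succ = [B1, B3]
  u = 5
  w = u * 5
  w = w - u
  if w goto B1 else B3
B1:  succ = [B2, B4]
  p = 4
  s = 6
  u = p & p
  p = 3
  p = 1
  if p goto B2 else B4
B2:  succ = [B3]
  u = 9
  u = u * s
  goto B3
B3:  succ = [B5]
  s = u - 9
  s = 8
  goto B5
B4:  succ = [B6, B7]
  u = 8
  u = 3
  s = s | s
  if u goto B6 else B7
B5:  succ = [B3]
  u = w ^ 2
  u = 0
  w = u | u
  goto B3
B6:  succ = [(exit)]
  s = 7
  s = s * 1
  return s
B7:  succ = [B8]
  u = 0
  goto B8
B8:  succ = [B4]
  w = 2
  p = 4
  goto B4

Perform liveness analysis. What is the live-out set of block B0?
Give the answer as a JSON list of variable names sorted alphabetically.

Answer: ["u", "w"]

Analysis:
def/use:
  B0: {u,w} / ∅
  B1: {p,s,u} / ∅
  B2: {u} / {s}
  B3: {s} / {u}
  B4: {s,u} / {s}
  B5: {u,w} / {w}
  B6: {s} / ∅
  B7: {u} / ∅
  B8: {p,w} / ∅

Liveness:
  B0 li=∅ lo={u,w}
  B1 li={w} lo={s,w}
  B2 li={s,w} lo={u,w}
  B3 li={u,w} lo={w}
  B4 li={s} lo={s}
  B5 li={w} lo={u,w}
  B6 li=∅ lo=∅
  B7 li={s} lo={s}
  B8 li={s} lo={s}

live-out(B0) = ["u", "w"]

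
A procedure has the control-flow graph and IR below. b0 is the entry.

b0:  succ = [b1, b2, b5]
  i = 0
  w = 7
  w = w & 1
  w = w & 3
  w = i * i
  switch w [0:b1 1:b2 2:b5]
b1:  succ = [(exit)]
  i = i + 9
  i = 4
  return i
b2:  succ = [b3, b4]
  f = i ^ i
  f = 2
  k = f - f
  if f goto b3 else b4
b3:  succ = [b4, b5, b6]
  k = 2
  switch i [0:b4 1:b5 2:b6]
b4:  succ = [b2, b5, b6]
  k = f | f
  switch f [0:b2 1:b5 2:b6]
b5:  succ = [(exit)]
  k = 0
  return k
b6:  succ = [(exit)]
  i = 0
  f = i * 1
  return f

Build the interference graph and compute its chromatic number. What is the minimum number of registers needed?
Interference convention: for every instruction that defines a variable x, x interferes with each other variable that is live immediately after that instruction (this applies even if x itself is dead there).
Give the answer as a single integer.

Answer: 3

Analysis:
Block summaries:
  b0 def {i,w} use ∅
  b1 def {i} use {i}
  b2 def {f,k} use {i}
  b3 def {k} use {i}
  b4 def {k} use {f}
  b5 def {k} use ∅
  b6 def {f,i} use ∅

Liveness:
  live b0: ∅→{i}
  live b1: {i}→∅
  live b2: {i}→{f,i}
  live b3: {f,i}→{f,i}
  live b4: {f,i}→{i}
  live b5: ∅→∅
  live b6: ∅→∅

Interfere edges:
  f — {i,k}
  i — {f,k,w}
  k — {f,i}
  w — {i}

Chromatic number:
  {f,i,k} pairwise interfere (3-clique) ⇒ χ ≥ 3
  3-colouring: c0={i}  c1={f,w}  c2={k}
  χ = 3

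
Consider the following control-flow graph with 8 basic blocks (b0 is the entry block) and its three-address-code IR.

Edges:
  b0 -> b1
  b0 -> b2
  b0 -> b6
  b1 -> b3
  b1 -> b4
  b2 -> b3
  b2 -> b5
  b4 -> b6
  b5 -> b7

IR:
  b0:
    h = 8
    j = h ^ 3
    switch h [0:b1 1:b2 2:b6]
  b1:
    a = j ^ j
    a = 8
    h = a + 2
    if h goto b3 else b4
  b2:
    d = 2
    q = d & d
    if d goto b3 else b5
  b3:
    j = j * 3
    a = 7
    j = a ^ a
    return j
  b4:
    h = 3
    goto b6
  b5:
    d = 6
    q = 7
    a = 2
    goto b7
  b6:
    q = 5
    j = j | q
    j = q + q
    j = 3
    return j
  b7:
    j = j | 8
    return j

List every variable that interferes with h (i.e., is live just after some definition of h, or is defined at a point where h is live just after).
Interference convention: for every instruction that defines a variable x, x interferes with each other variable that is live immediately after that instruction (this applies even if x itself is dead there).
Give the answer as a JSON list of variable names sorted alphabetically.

Block summaries:
  b0 def {h,j} use ∅
  b1 def {a,h} use {j}
  b2 def {d,q} use ∅
  b3 def {a,j} use {j}
  b4 def {h} use ∅
  b5 def {a,d,q} use ∅
  b6 def {j,q} use {j}
  b7 def {j} use {j}

Live sets:
  b0 li=∅ lo={j}
  b1 li={j} lo={j}
  b2 li={j} lo={j}
  b3 li={j} lo=∅
  b4 li={j} lo={j}
  b5 li={j} lo={j}
  b6 li={j} lo=∅
  b7 li={j} lo=∅

Interfere edges:
  a: {j}
  d: {j,q}
  h: {j}
  j: {a,d,h,q}
  q: {d,j}

N(h) = ["j"]

Answer: ["j"]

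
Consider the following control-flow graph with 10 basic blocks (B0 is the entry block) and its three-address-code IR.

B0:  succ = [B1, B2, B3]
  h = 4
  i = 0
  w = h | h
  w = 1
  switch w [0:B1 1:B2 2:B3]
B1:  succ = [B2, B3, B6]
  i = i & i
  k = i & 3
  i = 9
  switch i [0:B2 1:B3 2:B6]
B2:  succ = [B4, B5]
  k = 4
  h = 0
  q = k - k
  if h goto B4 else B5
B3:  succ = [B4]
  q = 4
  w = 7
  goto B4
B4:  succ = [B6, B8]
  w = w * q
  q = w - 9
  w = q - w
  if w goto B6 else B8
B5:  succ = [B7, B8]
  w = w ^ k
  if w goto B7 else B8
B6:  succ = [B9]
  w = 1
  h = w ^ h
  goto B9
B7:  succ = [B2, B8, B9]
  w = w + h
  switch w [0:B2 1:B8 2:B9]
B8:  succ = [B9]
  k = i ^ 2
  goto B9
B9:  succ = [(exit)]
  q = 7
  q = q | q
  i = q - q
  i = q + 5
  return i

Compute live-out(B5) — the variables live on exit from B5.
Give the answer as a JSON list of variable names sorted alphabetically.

Block summaries:
  B0 def {h,i,w} use ∅
  B1 def {i,k} use {i}
  B2 def {h,k,q} use ∅
  B3 def {q,w} use ∅
  B4 def {q,w} use {q,w}
  B5 def {w} use {k,w}
  B6 def {h,w} use {h}
  B7 def {w} use {h,w}
  B8 def {k} use {i}
  B9 def {i,q} use ∅

Backward fixpoint:
  B0 li=∅ lo={h,i,w}
  B1 li={h,i,w} lo={h,i,w}
  B2 li={i,w} lo={h,i,k,q,w}
  B3 li={h,i} lo={h,i,q,w}
  B4 li={h,i,q,w} lo={h,i}
  B5 li={h,i,k,w} lo={h,i,w}
  B6 li={h} lo=∅
  B7 li={h,i,w} lo={i,w}
  B8 li={i} lo=∅
  B9 li=∅ lo=∅

live-out(B5) = ["h", "i", "w"]

Answer: ["h", "i", "w"]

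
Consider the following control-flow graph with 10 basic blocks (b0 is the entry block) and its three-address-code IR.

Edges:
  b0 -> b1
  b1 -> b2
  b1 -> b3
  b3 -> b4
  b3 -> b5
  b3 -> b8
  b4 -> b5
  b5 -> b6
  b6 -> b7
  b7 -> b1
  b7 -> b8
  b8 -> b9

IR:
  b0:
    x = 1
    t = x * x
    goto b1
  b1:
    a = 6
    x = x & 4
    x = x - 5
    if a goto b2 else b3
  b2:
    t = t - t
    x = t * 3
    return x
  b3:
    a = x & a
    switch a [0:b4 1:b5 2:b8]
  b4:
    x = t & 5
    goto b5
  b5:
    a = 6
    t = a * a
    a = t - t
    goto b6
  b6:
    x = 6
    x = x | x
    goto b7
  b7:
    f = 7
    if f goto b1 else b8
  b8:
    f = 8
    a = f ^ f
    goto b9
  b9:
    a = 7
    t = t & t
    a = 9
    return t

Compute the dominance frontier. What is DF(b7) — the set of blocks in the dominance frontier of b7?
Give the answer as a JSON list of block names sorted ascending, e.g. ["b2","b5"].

Answer: ["b1", "b8"]

Working:
idom tree: b1←b0 b2←b1 b3←b1 b4←b3 b5←b3 b6←b5 b7←b6 b8←b3 b9←b8
Dom at joins:
  b1: preds {b0,b7}: {b0} ∩ {b0,b1,b3,b5,b6,b7} = {b0}; idom=b0
  b5: preds {b3,b4}: {b0,b1,b3} ∩ {b0,b1,b3,b4} = {b0,b1,b3}; idom=b3
  b8: preds {b3,b7}: {b0,b1,b3} ∩ {b0,b1,b3,b5,b6,b7} = {b0,b1,b3}; idom=b3

Frontier:
  join b1 pred b0: · stop@b0
  join b1 pred b7: b7→b6→b5→b3→b1 stop@b0
  join b5 pred b3: · stop@b3
  join b5 pred b4: b4 stop@b3
  join b8 pred b3: · stop@b3
  join b8 pred b7: b7→b6→b5 stop@b3
  b0: DF=∅
  b1: DF={b1}
  b2: DF=∅
  b3: DF={b1}
  b4: DF={b5}
  b5: DF={b1,b8}
  b6: DF={b1,b8}
  b7: DF={b1,b8}
  b8: DF=∅
  b9: DF=∅

DF(b7) = ["b1", "b8"]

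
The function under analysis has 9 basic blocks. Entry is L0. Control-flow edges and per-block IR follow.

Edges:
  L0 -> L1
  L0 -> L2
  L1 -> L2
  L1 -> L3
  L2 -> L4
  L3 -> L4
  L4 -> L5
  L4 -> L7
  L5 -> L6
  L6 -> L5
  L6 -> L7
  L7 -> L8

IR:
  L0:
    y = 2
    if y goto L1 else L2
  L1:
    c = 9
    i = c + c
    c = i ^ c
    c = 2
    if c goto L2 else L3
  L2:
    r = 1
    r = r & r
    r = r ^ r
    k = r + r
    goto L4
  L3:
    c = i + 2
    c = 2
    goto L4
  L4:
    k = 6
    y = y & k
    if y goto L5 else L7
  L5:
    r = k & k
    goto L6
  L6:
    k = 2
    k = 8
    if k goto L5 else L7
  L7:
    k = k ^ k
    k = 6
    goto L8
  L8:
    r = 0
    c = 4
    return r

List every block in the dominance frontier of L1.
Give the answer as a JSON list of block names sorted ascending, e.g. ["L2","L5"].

idom tree: L1←L0 L2←L0 L3←L1 L4←L0 L5←L4 L6←L5 L7←L4 L8←L7
Dom∩ at merges:
  L2: preds {L0,L1}: {L0} ∩ {L0,L1} = {L0}; idom=L0
  L4: preds {L2,L3}: {L0,L2} ∩ {L0,L1,L3} = {L0}; idom=L0
  L5: preds {L4,L6}: {L0,L4} ∩ {L0,L4,L5,L6} = {L0,L4}; idom=L4
  L7: preds {L4,L6}: {L0,L4} ∩ {L0,L4,L5,L6} = {L0,L4}; idom=L4

DF derivation:
  join L2 pred L0: · stop@L0
  join L2 pred L1: L1 stop@L0
  join L4 pred L2: L2 stop@L0
  join L4 pred L3: L3→L1 stop@L0
  join L5 pred L4: · stop@L4
  join L5 pred L6: L6→L5 stop@L4
  join L7 pred L4: · stop@L4
  join L7 pred L6: L6→L5 stop@L4
  DF(L0)=∅
  DF(L1)={L2,L4}
  DF(L2)={L4}
  DF(L3)={L4}
  DF(L4)=∅
  DF(L5)={L5,L7}
  DF(L6)={L5,L7}
  DF(L7)=∅
  DF(L8)=∅

DF(L1) = ["L2", "L4"]

Answer: ["L2", "L4"]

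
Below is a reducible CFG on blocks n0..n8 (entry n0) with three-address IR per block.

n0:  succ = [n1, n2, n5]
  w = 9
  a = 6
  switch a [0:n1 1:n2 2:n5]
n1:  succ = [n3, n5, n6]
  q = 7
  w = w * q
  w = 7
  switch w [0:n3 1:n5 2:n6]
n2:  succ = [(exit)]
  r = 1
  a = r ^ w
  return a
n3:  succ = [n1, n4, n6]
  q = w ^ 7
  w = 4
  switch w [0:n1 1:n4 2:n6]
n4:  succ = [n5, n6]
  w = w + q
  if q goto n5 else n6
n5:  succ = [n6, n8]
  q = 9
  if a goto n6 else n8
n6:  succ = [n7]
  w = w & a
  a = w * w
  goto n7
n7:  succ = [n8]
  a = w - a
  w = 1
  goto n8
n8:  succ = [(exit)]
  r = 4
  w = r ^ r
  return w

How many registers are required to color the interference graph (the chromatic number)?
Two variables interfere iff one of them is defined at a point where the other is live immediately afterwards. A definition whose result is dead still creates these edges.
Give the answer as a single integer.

Answer: 3

Derivation:
Per-block:
  n0 def {a,w} use ∅
  n1 def {q,w} use {w}
  n2 def {a,r} use {w}
  n3 def {q,w} use {w}
  n4 def {w} use {q,w}
  n5 def {q} use {a}
  n6 def {a,w} use {a,w}
  n7 def {a,w} use {a,w}
  n8 def {r,w} use ∅

Backward fixpoint:
  n0: in=∅ out={a,w}
  n1: in={a,w} out={a,w}
  n2: in={w} out=∅
  n3: in={a,w} out={a,q,w}
  n4: in={a,q,w} out={a,w}
  n5: in={a,w} out={a,w}
  n6: in={a,w} out={a,w}
  n7: in={a,w} out=∅
  n8: in=∅ out=∅

Interfere edges:
  a: {q,w}
  q: {a,w}
  r: {w}
  w: {a,q,r}

Registers:
  {a,q,w} pairwise interfere (3-clique) ⇒ χ ≥ 3
  assign a→c1 q→c2 r→c1 w→c0 — no edge inside a register ⇒ χ ≤ 3
  χ = 3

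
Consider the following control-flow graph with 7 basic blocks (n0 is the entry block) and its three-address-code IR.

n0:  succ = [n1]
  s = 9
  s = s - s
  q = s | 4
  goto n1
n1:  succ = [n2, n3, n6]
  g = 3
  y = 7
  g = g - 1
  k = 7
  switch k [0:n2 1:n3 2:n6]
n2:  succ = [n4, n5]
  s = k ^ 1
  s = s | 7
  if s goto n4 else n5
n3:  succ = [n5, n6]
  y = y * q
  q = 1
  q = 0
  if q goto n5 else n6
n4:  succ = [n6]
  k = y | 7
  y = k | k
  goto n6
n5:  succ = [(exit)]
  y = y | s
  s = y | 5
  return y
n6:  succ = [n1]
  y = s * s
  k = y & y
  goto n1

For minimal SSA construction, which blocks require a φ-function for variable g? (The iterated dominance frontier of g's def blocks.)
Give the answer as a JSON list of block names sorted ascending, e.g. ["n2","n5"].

Answer: ["n1"]

Working:
idom tree: n1←n0 n2←n1 n3←n1 n4←n2 n5←n1 n6←n1
Join-block Dom:
  n1: preds {n0,n6}: {n0} ∩ {n0,n1,n6} = {n0}; idom=n0
  n5: preds {n2,n3}: {n0,n1,n2} ∩ {n0,n1,n3} = {n0,n1}; idom=n1
  n6: preds {n1,n3,n4}: {n0,n1} ∩ {n0,n1,n3} ∩ {n0,n1,n2,n4} = {n0,n1}; idom=n1

DF derivation:
  n1←n0: walk · to n0
  n1←n6: walk n6→n1 to n0
  n5←n2: walk n2 to n1
  n5←n3: walk n3 to n1
  n6←n1: walk · to n1
  n6←n3: walk n3 to n1
  n6←n4: walk n4→n2 to n1
  DF(n0)=∅
  DF(n1)={n1}
  DF(n2)={n5,n6}
  DF(n3)={n5,n6}
  DF(n4)={n6}
  DF(n5)=∅
  DF(n6)={n1}

φ for g: defs {n1}
  DF⁺ = {n1}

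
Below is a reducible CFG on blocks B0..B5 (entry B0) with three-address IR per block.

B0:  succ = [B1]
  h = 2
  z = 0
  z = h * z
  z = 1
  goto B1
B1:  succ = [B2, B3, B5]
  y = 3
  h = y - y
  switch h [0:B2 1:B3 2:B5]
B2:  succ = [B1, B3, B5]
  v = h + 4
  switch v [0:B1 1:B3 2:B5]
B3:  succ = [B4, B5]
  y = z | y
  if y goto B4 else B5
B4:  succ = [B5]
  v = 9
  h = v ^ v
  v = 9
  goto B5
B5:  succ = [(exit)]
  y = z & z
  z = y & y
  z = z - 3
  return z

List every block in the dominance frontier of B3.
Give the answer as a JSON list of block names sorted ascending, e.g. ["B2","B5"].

Answer: ["B5"]

Derivation:
idom tree: B1←B0 B2←B1 B3←B1 B4←B3 B5←B1
Join-block Dom:
  B1: preds {B0,B2}: {B0} ∩ {B0,B1,B2} = {B0}; idom=B0
  B3: preds {B1,B2}: {B0,B1} ∩ {B0,B1,B2} = {B0,B1}; idom=B1
  B5: preds {B1,B2,B3,B4}: {B0,B1} ∩ {B0,B1,B2} ∩ {B0,B1,B3} ∩ {B0,B1,B3,B4} = {B0,B1}; idom=B1

DF derivation:
  B1←B0: walk · to B0
  B1←B2: walk B2→B1 to B0
  B3←B1: walk · to B1
  B3←B2: walk B2 to B1
  B5←B1: walk · to B1
  B5←B2: walk B2 to B1
  B5←B3: walk B3 to B1
  B5←B4: walk B4→B3 to B1
  DF(B0)=∅
  DF(B1)={B1}
  DF(B2)={B1,B3,B5}
  DF(B3)={B5}
  DF(B4)={B5}
  DF(B5)=∅

DF(B3) = ["B5"]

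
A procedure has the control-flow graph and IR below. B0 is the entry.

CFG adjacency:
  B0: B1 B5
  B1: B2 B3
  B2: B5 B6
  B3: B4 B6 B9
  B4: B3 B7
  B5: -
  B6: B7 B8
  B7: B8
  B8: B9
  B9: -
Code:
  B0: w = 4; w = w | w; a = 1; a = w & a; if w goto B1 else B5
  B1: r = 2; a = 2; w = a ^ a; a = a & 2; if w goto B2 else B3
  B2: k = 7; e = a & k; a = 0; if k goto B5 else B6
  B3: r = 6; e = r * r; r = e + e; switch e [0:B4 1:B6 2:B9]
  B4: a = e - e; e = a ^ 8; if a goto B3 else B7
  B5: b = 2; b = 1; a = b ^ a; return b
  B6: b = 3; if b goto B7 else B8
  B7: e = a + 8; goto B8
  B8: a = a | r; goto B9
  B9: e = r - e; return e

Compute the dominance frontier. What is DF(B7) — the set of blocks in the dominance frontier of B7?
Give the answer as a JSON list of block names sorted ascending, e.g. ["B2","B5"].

idom tree: B1←B0 B2←B1 B3←B1 B4←B3 B5←B0 B6←B1 B7←B1 B8←B1 B9←B1
Dom∩ at merges:
  B3: preds {B1,B4}: {B0,B1} ∩ {B0,B1,B3,B4} = {B0,B1}; idom=B1
  B5: preds {B0,B2}: {B0} ∩ {B0,B1,B2} = {B0}; idom=B0
  B6: preds {B2,B3}: {B0,B1,B2} ∩ {B0,B1,B3} = {B0,B1}; idom=B1
  B7: preds {B4,B6}: {B0,B1,B3,B4} ∩ {B0,B1,B6} = {B0,B1}; idom=B1
  B8: preds {B6,B7}: {B0,B1,B6} ∩ {B0,B1,B7} = {B0,B1}; idom=B1
  B9: preds {B3,B8}: {B0,B1,B3} ∩ {B0,B1,B8} = {B0,B1}; idom=B1

DF derivation:
  B3←B1: walk · to B1
  B3←B4: walk B4→B3 to B1
  B5←B0: walk · to B0
  B5←B2: walk B2→B1 to B0
  B6←B2: walk B2 to B1
  B6←B3: walk B3 to B1
  B7←B4: walk B4→B3 to B1
  B7←B6: walk B6 to B1
  B8←B6: walk B6 to B1
  B8←B7: walk B7 to B1
  B9←B3: walk B3 to B1
  B9←B8: walk B8 to B1
  B0 → ∅
  B1 → {B5}
  B2 → {B5,B6}
  B3 → {B3,B6,B7,B9}
  B4 → {B3,B7}
  B5 → ∅
  B6 → {B7,B8}
  B7 → {B8}
  B8 → {B9}
  B9 → ∅

DF(B7) = ["B8"]

Answer: ["B8"]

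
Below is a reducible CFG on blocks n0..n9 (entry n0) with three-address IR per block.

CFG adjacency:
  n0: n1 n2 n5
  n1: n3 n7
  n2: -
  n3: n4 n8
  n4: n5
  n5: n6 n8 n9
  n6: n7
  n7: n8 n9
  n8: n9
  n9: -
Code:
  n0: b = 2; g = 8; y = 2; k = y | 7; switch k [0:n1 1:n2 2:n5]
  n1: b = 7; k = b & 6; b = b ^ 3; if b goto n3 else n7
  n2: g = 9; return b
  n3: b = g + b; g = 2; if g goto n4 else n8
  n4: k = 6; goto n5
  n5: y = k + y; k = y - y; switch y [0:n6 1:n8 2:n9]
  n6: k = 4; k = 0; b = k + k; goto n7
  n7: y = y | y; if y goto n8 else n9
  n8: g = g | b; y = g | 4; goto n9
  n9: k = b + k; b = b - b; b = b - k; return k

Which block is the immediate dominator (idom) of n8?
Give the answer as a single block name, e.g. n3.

idom tree: n1←n0 n2←n0 n3←n1 n4←n3 n5←n0 n6←n5 n7←n0 n8←n0 n9←n0
Dom at joins:
  n5: preds {n0,n4}: {n0} ∩ {n0,n1,n3,n4} = {n0}; idom=n0
  n7: preds {n1,n6}: {n0,n1} ∩ {n0,n5,n6} = {n0}; idom=n0
  n8: preds {n3,n5,n7}: {n0,n1,n3} ∩ {n0,n5} ∩ {n0,n7} = {n0}; idom=n0
  n9: preds {n5,n7,n8}: {n0,n5} ∩ {n0,n7} ∩ {n0,n8} = {n0}; idom=n0

idom(n8) = n0

Answer: n0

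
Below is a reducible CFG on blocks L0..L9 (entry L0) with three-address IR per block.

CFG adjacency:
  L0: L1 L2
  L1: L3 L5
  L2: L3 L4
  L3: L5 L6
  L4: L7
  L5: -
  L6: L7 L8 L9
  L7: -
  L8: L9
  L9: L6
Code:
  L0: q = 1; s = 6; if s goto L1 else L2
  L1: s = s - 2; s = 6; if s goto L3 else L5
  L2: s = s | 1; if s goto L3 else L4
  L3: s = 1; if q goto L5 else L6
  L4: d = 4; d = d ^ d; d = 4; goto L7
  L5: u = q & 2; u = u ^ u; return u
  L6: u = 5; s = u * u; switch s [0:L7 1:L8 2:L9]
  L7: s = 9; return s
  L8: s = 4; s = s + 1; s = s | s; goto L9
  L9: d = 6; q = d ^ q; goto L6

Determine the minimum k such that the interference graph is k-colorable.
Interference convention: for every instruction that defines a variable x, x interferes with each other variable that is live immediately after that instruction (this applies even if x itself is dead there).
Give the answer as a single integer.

Block summaries:
  L0: {q,s} / ∅
  L1: {s} / {s}
  L2: {s} / {s}
  L3: {s} / {q}
  L4: {d} / ∅
  L5: {u} / {q}
  L6: {s,u} / ∅
  L7: {s} / ∅
  L8: {s} / ∅
  L9: {d,q} / {q}

Live sets:
  L0: in=∅ out={q,s}
  L1: in={q,s} out={q}
  L2: in={q,s} out={q}
  L3: in={q} out={q}
  L4: in=∅ out=∅
  L5: in={q} out=∅
  L6: in={q} out={q}
  L7: in=∅ out=∅
  L8: in={q} out={q}
  L9: in={q} out={q}

Interference:
  d: {q}
  q: {d,s,u}
  s: {q}
  u: {q}

Colouring:
  {d,q} pairwise interfere (2-clique) ⇒ χ ≥ 2
  2-colouring: c0={q}  c1={d,s,u}
  χ = 2

Answer: 2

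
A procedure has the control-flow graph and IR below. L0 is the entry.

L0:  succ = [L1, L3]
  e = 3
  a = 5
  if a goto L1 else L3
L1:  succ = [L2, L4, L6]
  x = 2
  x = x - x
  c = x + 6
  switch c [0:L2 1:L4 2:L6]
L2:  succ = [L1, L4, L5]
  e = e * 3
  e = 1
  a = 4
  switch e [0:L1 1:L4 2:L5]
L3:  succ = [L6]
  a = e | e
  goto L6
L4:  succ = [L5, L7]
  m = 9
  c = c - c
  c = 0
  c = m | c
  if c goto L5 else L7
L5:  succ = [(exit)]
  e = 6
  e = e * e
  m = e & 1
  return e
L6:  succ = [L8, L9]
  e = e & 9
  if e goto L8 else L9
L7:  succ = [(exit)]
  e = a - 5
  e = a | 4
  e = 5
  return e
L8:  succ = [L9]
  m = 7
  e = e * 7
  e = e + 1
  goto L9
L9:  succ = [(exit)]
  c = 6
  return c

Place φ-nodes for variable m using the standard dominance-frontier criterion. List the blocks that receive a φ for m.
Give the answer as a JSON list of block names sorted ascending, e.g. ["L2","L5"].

idom tree: L1←L0 L2←L1 L3←L0 L4←L1 L5←L1 L6←L0 L7←L4 L8←L6 L9←L6
Dom at joins:
  L1: preds {L0,L2}: {L0} ∩ {L0,L1,L2} = {L0}; idom=L0
  L4: preds {L1,L2}: {L0,L1} ∩ {L0,L1,L2} = {L0,L1}; idom=L1
  L5: preds {L2,L4}: {L0,L1,L2} ∩ {L0,L1,L4} = {L0,L1}; idom=L1
  L6: preds {L1,L3}: {L0,L1} ∩ {L0,L3} = {L0}; idom=L0
  L9: preds {L6,L8}: {L0,L6} ∩ {L0,L6,L8} = {L0,L6}; idom=L6

Frontier:
  L1←L0: walk · to L0
  L1←L2: walk L2→L1 to L0
  L4←L1: walk · to L1
  L4←L2: walk L2 to L1
  L5←L2: walk L2 to L1
  L5←L4: walk L4 to L1
  L6←L1: walk L1 to L0
  L6←L3: walk L3 to L0
  L9←L6: walk · to L6
  L9←L8: walk L8 to L6
  L0: DF=∅
  L1: DF={L1,L6}
  L2: DF={L1,L4,L5}
  L3: DF={L6}
  L4: DF={L5}
  L5: DF=∅
  L6: DF=∅
  L7: DF=∅
  L8: DF={L9}
  L9: DF=∅

φ for m: defs {L4,L5,L8}
  DF⁺ = {L5,L9}

Answer: ["L5", "L9"]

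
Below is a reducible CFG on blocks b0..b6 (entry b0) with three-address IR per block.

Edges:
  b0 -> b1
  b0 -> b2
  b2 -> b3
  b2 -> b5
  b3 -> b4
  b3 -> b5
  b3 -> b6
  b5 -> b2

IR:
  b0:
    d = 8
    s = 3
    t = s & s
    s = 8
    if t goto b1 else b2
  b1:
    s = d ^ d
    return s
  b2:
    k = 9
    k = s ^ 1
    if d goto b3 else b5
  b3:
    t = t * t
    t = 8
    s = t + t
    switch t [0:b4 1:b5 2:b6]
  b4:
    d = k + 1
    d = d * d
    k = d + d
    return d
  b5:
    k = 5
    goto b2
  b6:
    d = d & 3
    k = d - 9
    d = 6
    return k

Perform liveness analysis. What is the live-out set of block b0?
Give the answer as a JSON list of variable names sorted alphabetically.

Block summaries:
  b0: def={d,s,t} ue=∅
  b1: def={s} ue={d}
  b2: def={k} ue={d,s}
  b3: def={s,t} ue={t}
  b4: def={d,k} ue={k}
  b5: def={k} ue=∅
  b6: def={d,k} ue={d}

Backward fixpoint:
  b0: in=∅ out={d,s,t}
  b1: in={d} out=∅
  b2: in={d,s,t} out={d,k,s,t}
  b3: in={d,k,t} out={d,k,s,t}
  b4: in={k} out=∅
  b5: in={d,s,t} out={d,s,t}
  b6: in={d} out=∅

live-out(b0) = ["d", "s", "t"]

Answer: ["d", "s", "t"]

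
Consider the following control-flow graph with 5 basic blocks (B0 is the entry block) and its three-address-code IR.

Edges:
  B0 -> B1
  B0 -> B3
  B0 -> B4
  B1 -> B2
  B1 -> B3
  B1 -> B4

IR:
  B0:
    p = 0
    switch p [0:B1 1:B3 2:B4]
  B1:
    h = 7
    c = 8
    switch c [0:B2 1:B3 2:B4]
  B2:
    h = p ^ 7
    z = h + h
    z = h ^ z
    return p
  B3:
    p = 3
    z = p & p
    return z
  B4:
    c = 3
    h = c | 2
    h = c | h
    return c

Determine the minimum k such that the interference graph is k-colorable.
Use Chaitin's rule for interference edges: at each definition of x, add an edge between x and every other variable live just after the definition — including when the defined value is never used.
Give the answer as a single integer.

def/use:
  B0: def={p} ue=∅
  B1: def={c,h} ue=∅
  B2: def={h,z} ue={p}
  B3: def={p,z} ue=∅
  B4: def={c,h} ue=∅

Liveness:
  B0 li=∅ lo={p}
  B1 li={p} lo={p}
  B2 li={p} lo=∅
  B3 li=∅ lo=∅
  B4 li=∅ lo=∅

Interfere edges:
  c↔{h,p}
  h↔{c,p,z}
  p↔{c,h,z}
  z↔{h,p}

Chromatic number:
  {c,h,p} pairwise interfere (3-clique) ⇒ χ ≥ 3
  3-colouring: c0={h}  c1={p}  c2={c,z}
  χ = 3

Answer: 3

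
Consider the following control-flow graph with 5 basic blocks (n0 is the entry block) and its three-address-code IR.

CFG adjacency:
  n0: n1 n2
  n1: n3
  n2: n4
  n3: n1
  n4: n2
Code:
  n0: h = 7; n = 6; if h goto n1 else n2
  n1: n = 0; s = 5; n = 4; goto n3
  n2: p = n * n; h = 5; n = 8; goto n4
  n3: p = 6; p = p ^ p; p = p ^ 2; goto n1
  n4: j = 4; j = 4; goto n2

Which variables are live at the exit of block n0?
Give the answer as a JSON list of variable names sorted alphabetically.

Answer: ["n"]

Derivation:
Block summaries:
  n0: {h,n} / ∅
  n1: {n,s} / ∅
  n2: {h,n,p} / {n}
  n3: {p} / ∅
  n4: {j} / ∅

Backward fixpoint:
  n0: in=∅ out={n}
  n1: in=∅ out=∅
  n2: in={n} out={n}
  n3: in=∅ out=∅
  n4: in={n} out={n}

live-out(n0) = ["n"]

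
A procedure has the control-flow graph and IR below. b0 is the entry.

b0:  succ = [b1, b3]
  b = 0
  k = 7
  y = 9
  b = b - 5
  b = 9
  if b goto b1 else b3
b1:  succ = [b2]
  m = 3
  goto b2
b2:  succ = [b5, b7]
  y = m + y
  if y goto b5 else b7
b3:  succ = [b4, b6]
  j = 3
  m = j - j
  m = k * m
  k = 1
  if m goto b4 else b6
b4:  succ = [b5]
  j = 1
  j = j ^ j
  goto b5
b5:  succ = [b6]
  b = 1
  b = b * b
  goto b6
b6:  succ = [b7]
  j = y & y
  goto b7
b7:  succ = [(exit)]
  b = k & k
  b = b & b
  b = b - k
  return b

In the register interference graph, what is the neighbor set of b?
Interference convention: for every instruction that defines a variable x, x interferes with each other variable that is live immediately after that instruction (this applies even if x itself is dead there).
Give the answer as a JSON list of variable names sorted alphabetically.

Per-block:
  b0: {b,k,y} / ∅
  b1: {m} / ∅
  b2: {y} / {m,y}
  b3: {j,k,m} / {k}
  b4: {j} / ∅
  b5: {b} / ∅
  b6: {j} / {y}
  b7: {b} / {k}

Liveness:
  b0 li=∅ lo={k,y}
  b1 li={k,y} lo={k,m,y}
  b2 li={k,m,y} lo={k,y}
  b3 li={k,y} lo={k,y}
  b4 li={k,y} lo={k,y}
  b5 li={k,y} lo={k,y}
  b6 li={k,y} lo={k}
  b7 li={k} lo=∅

Interference:
  b — {k,y}
  j — {k,y}
  k — {b,j,m,y}
  m — {k,y}
  y — {b,j,k,m}

N(b) = ["k", "y"]

Answer: ["k", "y"]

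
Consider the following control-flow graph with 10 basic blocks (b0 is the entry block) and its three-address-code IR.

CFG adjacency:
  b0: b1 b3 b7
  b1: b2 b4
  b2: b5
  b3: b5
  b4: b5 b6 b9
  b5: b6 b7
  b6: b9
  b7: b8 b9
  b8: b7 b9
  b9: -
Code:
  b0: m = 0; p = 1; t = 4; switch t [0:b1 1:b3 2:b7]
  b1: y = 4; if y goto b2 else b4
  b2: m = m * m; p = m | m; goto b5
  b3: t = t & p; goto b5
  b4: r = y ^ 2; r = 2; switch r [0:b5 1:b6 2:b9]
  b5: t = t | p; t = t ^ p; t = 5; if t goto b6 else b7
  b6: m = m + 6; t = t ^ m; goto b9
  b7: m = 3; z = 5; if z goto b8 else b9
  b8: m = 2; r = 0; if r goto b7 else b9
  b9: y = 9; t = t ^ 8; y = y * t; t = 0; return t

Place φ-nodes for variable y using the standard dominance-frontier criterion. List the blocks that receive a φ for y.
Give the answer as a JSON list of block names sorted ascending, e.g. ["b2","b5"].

idom tree: b1←b0 b2←b1 b3←b0 b4←b1 b5←b0 b6←b0 b7←b0 b8←b7 b9←b0
Dom at joins:
  b5: preds {b2,b3,b4}: {b0,b1,b2} ∩ {b0,b3} ∩ {b0,b1,b4} = {b0}; idom=b0
  b6: preds {b4,b5}: {b0,b1,b4} ∩ {b0,b5} = {b0}; idom=b0
  b7: preds {b0,b5,b8}: {b0} ∩ {b0,b5} ∩ {b0,b7,b8} = {b0}; idom=b0
  b9: preds {b4,b6,b7,b8}: {b0,b1,b4} ∩ {b0,b6} ∩ {b0,b7} ∩ {b0,b7,b8} = {b0}; idom=b0

Frontier:
  b5←b2: walk b2→b1 to b0
  b5←b3: walk b3 to b0
  b5←b4: walk b4→b1 to b0
  b6←b4: walk b4→b1 to b0
  b6←b5: walk b5 to b0
  b7←b0: walk · to b0
  b7←b5: walk b5 to b0
  b7←b8: walk b8→b7 to b0
  b9←b4: walk b4→b1 to b0
  b9←b6: walk b6 to b0
  b9←b7: walk b7 to b0
  b9←b8: walk b8→b7 to b0
  b0: DF=∅
  b1: DF={b5,b6,b9}
  b2: DF={b5}
  b3: DF={b5}
  b4: DF={b5,b6,b9}
  b5: DF={b6,b7}
  b6: DF={b9}
  b7: DF={b7,b9}
  b8: DF={b7,b9}
  b9: DF=∅

φ for y: defs {b1,b9}
  DF⁺ = {b5,b6,b7,b9}

Answer: ["b5", "b6", "b7", "b9"]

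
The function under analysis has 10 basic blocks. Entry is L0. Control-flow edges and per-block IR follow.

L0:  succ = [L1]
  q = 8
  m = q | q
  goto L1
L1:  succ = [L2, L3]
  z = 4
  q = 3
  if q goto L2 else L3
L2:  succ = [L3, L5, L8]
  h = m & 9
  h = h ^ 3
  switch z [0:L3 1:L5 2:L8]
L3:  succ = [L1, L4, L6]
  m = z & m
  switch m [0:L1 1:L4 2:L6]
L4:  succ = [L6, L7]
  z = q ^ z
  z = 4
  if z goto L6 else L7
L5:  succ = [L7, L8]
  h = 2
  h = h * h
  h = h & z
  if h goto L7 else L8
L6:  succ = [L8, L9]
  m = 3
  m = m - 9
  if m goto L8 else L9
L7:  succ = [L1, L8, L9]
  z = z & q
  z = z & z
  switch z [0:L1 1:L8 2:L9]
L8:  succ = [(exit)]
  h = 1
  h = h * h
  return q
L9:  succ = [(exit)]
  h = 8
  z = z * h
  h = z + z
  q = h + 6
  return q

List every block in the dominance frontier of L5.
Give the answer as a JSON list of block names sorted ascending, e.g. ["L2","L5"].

Answer: ["L7", "L8"]

Working:
idom tree: L1←L0 L2←L1 L3←L1 L4←L3 L5←L2 L6←L3 L7←L1 L8←L1 L9←L1
Dom at joins:
  L1: preds {L0,L3,L7}: {L0} ∩ {L0,L1,L3} ∩ {L0,L1,L7} = {L0}; idom=L0
  L3: preds {L1,L2}: {L0,L1} ∩ {L0,L1,L2} = {L0,L1}; idom=L1
  L6: preds {L3,L4}: {L0,L1,L3} ∩ {L0,L1,L3,L4} = {L0,L1,L3}; idom=L3
  L7: preds {L4,L5}: {L0,L1,L3,L4} ∩ {L0,L1,L2,L5} = {L0,L1}; idom=L1
  L8: preds {L2,L5,L6,L7}: {L0,L1,L2} ∩ {L0,L1,L2,L5} ∩ {L0,L1,L3,L6} ∩ {L0,L1,L7} = {L0,L1}; idom=L1
  L9: preds {L6,L7}: {L0,L1,L3,L6} ∩ {L0,L1,L7} = {L0,L1}; idom=L1

DF walk-up:
  L1←L0: walk · to L0
  L1←L3: walk L3→L1 to L0
  L1←L7: walk L7→L1 to L0
  L3←L1: walk · to L1
  L3←L2: walk L2 to L1
  L6←L3: walk · to L3
  L6←L4: walk L4 to L3
  L7←L4: walk L4→L3 to L1
  L7←L5: walk L5→L2 to L1
  L8←L2: walk L2 to L1
  L8←L5: walk L5→L2 to L1
  L8←L6: walk L6→L3 to L1
  L8←L7: walk L7 to L1
  L9←L6: walk L6→L3 to L1
  L9←L7: walk L7 to L1
  L0: DF=∅
  L1: DF={L1}
  L2: DF={L3,L7,L8}
  L3: DF={L1,L7,L8,L9}
  L4: DF={L6,L7}
  L5: DF={L7,L8}
  L6: DF={L8,L9}
  L7: DF={L1,L8,L9}
  L8: DF=∅
  L9: DF=∅

DF(L5) = ["L7", "L8"]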